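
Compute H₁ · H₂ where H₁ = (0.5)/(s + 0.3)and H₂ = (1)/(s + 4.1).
Series: H = H₁ · H₂ = (n₁·n₂)/(d₁·d₂).
Num: n₁·n₂ = 0.5. Den: d₁·d₂ = s^2 + 4.4*s + 1.23.
H(s) = (0.5)/(s^2 + 4.4*s + 1.23)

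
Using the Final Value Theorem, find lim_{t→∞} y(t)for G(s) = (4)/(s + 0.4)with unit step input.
FVT: lim_{t→∞} y(t) = lim_{s→0} s*Y(s) where Y(s) = G(s)/s.
= lim_{s→0} G(s) = G(0) = num(0)/den(0) = 4/0.4 = 10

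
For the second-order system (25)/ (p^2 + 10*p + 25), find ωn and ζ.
Standard form: ωn²/(p²+2ζωn·p+ωn²).
const=25=ωn² → ωn=5, p coeff=10=2ζωn → ζ=1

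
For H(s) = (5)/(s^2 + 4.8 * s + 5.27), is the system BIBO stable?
Denominator: s^2 + 4.8*s + 5.27 = (s + 3.1)(s + 1.7). Poles: -1.7, -3.1. All Re(p)<0: Yes (stable)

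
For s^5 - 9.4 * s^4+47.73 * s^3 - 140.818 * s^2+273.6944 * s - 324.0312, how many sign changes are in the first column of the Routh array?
Routh array:
s^5: [1, 47.73, 273.6944]; s^4: [-9.4, -140.818, -324.0312]; s^3: [32.7494, 239.223]; s^2: [-72.1542, -324.0312]; s^1: [92.1516]; s^0: [-324.0312]
First column: [1, -9.4, 32.7494, -72.1542, 92.1516, -324.0312]. Sign changes = 5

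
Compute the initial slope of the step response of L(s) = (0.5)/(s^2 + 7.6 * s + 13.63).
IVT: y'(0⁺) = lim_{s→∞} s²·Y(s) = lim_{s→∞} s·L(s).
deg(num) = 0, deg(den) = 2, relative degree = 2 ≥ 2, so s·L(s) → 0. Initial slope = 0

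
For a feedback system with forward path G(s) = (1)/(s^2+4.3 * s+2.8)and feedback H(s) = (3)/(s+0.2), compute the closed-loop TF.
Closed-loop T = G/(1+GH).
Numerator: G_num * H_den = s + 0.2.
Denominator: G_den * H_den + G_num * H_num = (s^3 + 4.5*s^2 + 3.66*s + 0.56) + (3) = s^3 + 4.5*s^2 + 3.66*s + 3.56.
T(s) = (s + 0.2)/(s^3 + 4.5*s^2 + 3.66*s + 3.56)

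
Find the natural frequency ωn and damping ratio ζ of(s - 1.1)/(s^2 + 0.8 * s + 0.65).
Underdamped: complex pole -0.4 + 0.7j. ωn = |pole| = 0.8062, ζ = -Re(pole)/ωn = 0.4961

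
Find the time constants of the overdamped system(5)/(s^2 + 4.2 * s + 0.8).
Overdamped: real poles at -0.2, -4. τ = -1/pole → τ₁ = 5, τ₂ = 0.25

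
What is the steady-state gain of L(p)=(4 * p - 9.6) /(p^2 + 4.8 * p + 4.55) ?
DC gain = L(0) = num(0)/den(0) = -9.6/4.55 = -2.11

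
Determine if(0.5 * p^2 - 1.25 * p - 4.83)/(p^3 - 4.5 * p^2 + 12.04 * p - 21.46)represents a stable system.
Denominator: p^3 - 4.5*p^2 + 12.04*p - 21.46 = (p - 2.9)(p^2 - 1.6*p + 7.4). Poles: 0.8 + 2.6j, 0.8 - 2.6j, 2.9. All Re(p)<0: No (unstable)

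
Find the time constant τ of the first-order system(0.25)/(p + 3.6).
First-order system: τ = -1/pole. Pole = -3.6. τ = -1/(-3.6) = 0.2778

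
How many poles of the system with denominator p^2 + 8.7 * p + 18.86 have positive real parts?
p^2 + 8.7*p + 18.86 = (p + 4.6)(p + 4.1). Poles: -4.1, -4.6. RHP poles (Re>0): 0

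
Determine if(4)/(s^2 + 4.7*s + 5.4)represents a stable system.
Denominator: s^2 + 4.7*s + 5.4 = (s + 2)(s + 2.7). Poles: -2, -2.7. All Re(p)<0: Yes (stable)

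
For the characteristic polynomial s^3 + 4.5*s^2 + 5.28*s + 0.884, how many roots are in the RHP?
s^3 + 4.5*s^2 + 5.28*s + 0.884 = (s + 0.2)(s + 1.7)(s + 2.6). Poles: -0.2, -1.7, -2.6. RHP poles (Re>0): 0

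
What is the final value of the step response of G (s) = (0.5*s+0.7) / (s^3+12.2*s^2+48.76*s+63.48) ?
FVT: lim_{t→∞} y(t) = lim_{s→0} s*Y(s) where Y(s) = G(s)/s.
= lim_{s→0} G(s) = G(0) = num(0)/den(0) = 0.7/63.48 = 0.01103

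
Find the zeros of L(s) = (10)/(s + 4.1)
Numerator is a nonzero constant (10) → Zeros: none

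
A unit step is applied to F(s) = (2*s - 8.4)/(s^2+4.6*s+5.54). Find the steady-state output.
FVT: lim_{t→∞} y(t) = lim_{s→0} s*Y(s) where Y(s) = F(s)/s.
= lim_{s→0} F(s) = F(0) = num(0)/den(0) = -8.4/5.54 = -1.516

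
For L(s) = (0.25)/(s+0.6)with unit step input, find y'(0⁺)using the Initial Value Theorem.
IVT: y'(0⁺) = lim_{s→∞} s²·Y(s) = lim_{s→∞} s·L(s).
deg(num) = 0, deg(den) = 1, relative degree = 1, so s·L(s) → (leading num)/(leading den) = 0.25/1 = 0.25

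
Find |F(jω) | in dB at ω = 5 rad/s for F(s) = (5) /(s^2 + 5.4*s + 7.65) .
Substitute s = j*5: F(j5) = -0.0842215 - 0.131065j.
|F(j5)| = sqrt(Re² + Im²) = 0.1558.
20*log₁₀(0.1558) = -16.15 dB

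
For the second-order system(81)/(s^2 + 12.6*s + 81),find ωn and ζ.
Standard form: ωn²/(s²+2ζωn·s+ωn²).
const=81=ωn² → ωn=9, s coeff=12.6=2ζωn → ζ=0.7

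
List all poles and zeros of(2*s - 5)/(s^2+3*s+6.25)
Set denominator = 0: s^2 + 3*s + 6.25 = 0 → Poles: -1.5 + 2j, -1.5 - 2j
Set numerator = 0: 2*s - 5 = 0 → Zeros: 2.5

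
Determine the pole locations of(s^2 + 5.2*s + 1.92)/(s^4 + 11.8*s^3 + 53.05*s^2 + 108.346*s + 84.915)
Set denominator = 0: s^4 + 11.8*s^3 + 53.05*s^2 + 108.346*s + 84.915 = (s + 3.7)(s + 2.7)(s^2 + 5.4*s + 8.5) = 0 → Poles: -2.7, -2.7 + 1.1j, -2.7 - 1.1j, -3.7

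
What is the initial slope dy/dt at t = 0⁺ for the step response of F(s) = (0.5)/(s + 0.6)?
IVT: y'(0⁺) = lim_{s→∞} s²·Y(s) = lim_{s→∞} s·F(s).
deg(num) = 0, deg(den) = 1, relative degree = 1, so s·F(s) → (leading num)/(leading den) = 0.5/1 = 0.5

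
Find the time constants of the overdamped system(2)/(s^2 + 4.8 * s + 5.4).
Overdamped: real poles at -3, -1.8. τ = -1/pole → τ₁ = 0.3333, τ₂ = 0.5556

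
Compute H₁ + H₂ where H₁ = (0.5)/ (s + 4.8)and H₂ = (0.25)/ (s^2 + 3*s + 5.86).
Parallel: H = H₁ + H₂ = (n₁·d₂ + n₂·d₁)/(d₁·d₂).
n₁·d₂ = 0.5*s^2 + 1.5*s + 2.93. n₂·d₁ = 0.25*s + 1.2. Sum = 0.5*s^2 + 1.75*s + 4.13. d₁·d₂ = s^3 + 7.8*s^2 + 20.26*s + 28.128.
H(s) = (0.5*s^2 + 1.75*s + 4.13)/(s^3 + 7.8*s^2 + 20.26*s + 28.128)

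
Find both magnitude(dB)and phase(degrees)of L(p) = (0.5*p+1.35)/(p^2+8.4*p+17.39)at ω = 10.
Substitute p = j*10: L(j10) = 0.0222239 - 0.0379275j.
|L| = 20*log₁₀(sqrt(Re²+Im²)) = -27.14 dB.
∠L = atan2(Im, Re) = -59.63°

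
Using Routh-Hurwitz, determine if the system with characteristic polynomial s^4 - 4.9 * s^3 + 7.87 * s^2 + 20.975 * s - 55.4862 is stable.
Routh array:
s^4: [1, 7.87, -55.4862]; s^3: [-4.9, 20.975]; s^2: [12.1506, -55.4862]; s^1: [-1.40102]; s^0: [-55.4862]
First column: [1, -4.9, 12.1506, -1.40102, -55.4862]. Sign changes = 3.
No, unstable (3 RHP root(s))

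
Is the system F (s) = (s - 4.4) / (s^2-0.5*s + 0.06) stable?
Denominator: s^2 - 0.5*s + 0.06 = (s - 0.2)(s - 0.3). Poles: 0.2, 0.3. All Re(p)<0: No (unstable)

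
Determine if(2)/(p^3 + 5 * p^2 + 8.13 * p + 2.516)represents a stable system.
Denominator: p^3 + 5*p^2 + 8.13*p + 2.516 = (p + 0.4)(p^2 + 4.6*p + 6.29). Poles: -0.4, -2.3 + 1j, -2.3 - 1j. All Re(p)<0: Yes (stable)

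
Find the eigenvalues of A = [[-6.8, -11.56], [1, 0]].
Eigenvalues solve det(λI - A) = 0.
Characteristic polynomial: λ^2 + 6.8*λ + 11.56 = 0.
Factor: (λ + 3.4)(λ + 3.4) = 0.
Roots: -3.4, -3.4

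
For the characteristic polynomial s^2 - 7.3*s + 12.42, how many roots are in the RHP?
s^2 - 7.3*s + 12.42 = (s - 4.6)(s - 2.7). Poles: 2.7, 4.6. RHP poles (Re>0): 2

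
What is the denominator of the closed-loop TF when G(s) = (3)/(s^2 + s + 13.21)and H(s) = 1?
Characteristic poly = G_den * H_den + G_num * H_num = (s^2 + s + 13.21) + (3) = s^2 + s + 16.21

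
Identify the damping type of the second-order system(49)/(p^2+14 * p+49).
Standard form: ωn²/(p²+2ζωn·p+ωn²) gives ωn=7, ζ=1.
Critically damped (ζ = 1)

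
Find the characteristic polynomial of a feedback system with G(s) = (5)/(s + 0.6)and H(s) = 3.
Characteristic poly = G_den * H_den + G_num * H_num = (s + 0.6) + (15) = s + 15.6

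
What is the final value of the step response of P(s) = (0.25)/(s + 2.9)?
FVT: lim_{t→∞} y(t) = lim_{s→0} s*Y(s) where Y(s) = P(s)/s.
= lim_{s→0} P(s) = P(0) = num(0)/den(0) = 0.25/2.9 = 0.08621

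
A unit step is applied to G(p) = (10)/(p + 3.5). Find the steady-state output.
FVT: lim_{t→∞} y(t) = lim_{p→0} p*Y(p) where Y(p) = G(p)/p.
= lim_{p→0} G(p) = G(0) = num(0)/den(0) = 10/3.5 = 2.857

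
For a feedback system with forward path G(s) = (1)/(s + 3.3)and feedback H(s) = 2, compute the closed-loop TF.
Closed-loop T = G/(1+GH).
Numerator: G_num * H_den = 1.
Denominator: G_den * H_den + G_num * H_num = (s + 3.3) + (2) = s + 5.3.
T(s) = (1)/(s + 5.3)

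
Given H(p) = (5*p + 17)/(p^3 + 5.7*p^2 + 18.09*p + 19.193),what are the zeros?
Set numerator = 0: 5*p + 17 = 0 → Zeros: -3.4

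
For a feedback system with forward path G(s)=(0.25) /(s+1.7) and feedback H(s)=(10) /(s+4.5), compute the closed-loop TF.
Closed-loop T = G/(1+GH).
Numerator: G_num * H_den = 0.25*s + 1.125.
Denominator: G_den * H_den + G_num * H_num = (s^2 + 6.2*s + 7.65) + (2.5) = s^2 + 6.2*s + 10.15.
T(s) = (0.25*s + 1.125)/(s^2 + 6.2*s + 10.15)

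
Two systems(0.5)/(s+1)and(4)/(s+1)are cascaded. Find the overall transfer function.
Series: H = H₁ · H₂ = (n₁·n₂)/(d₁·d₂).
Num: n₁·n₂ = 2. Den: d₁·d₂ = s^2 + 2*s + 1.
H(s) = (2)/(s^2 + 2*s + 1)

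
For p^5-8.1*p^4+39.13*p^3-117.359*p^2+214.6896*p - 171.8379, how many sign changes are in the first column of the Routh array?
Routh array:
p^5: [1, 39.13, 214.6896]; p^4: [-8.1, -117.359, -171.8379]; p^3: [24.6412, 193.475]; p^2: [-53.7604, -171.8379]; p^1: [114.713]; p^0: [-171.8379]
First column: [1, -8.1, 24.6412, -53.7604, 114.713, -171.8379]. Sign changes = 5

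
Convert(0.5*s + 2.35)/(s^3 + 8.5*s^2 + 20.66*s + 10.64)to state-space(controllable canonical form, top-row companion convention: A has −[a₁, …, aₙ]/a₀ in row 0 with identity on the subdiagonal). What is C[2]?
Reachable canonical form: C = numerator coefficients (right-aligned, zero-padded to length n).
num = 0.5*s + 2.35, C = [[0, 0.5, 2.35]].
C[2] = 2.35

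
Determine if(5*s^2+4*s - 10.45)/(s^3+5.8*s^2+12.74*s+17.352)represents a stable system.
Denominator: s^3 + 5.8*s^2 + 12.74*s + 17.352 = (s + 3.6)(s^2 + 2.2*s + 4.82). Poles: -1.1 + 1.9j, -1.1 - 1.9j, -3.6. All Re(p)<0: Yes (stable)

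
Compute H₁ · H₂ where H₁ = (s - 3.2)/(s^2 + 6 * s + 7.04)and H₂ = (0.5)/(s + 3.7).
Series: H = H₁ · H₂ = (n₁·n₂)/(d₁·d₂).
Num: n₁·n₂ = 0.5*s - 1.6. Den: d₁·d₂ = s^3 + 9.7*s^2 + 29.24*s + 26.048.
H(s) = (0.5*s - 1.6)/(s^3 + 9.7*s^2 + 29.24*s + 26.048)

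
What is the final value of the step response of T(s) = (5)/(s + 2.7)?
FVT: lim_{t→∞} y(t) = lim_{s→0} s*Y(s) where Y(s) = T(s)/s.
= lim_{s→0} T(s) = T(0) = num(0)/den(0) = 5/2.7 = 1.852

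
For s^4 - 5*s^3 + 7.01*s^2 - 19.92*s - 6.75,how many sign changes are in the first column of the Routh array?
Routh array:
s^4: [1, 7.01, -6.75]; s^3: [-5, -19.92]; s^2: [3.026, -6.75]; s^1: [-31.0733]; s^0: [-6.75]
First column: [1, -5, 3.026, -31.0733, -6.75]. Sign changes = 3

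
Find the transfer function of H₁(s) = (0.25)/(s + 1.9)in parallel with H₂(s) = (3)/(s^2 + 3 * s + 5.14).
Parallel: H = H₁ + H₂ = (n₁·d₂ + n₂·d₁)/(d₁·d₂).
n₁·d₂ = 0.25*s^2 + 0.75*s + 1.285. n₂·d₁ = 3*s + 5.7. Sum = 0.25*s^2 + 3.75*s + 6.985. d₁·d₂ = s^3 + 4.9*s^2 + 10.84*s + 9.766.
H(s) = (0.25*s^2 + 3.75*s + 6.985)/(s^3 + 4.9*s^2 + 10.84*s + 9.766)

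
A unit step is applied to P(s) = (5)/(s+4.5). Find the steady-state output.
FVT: lim_{t→∞} y(t) = lim_{s→0} s*Y(s) where Y(s) = P(s)/s.
= lim_{s→0} P(s) = P(0) = num(0)/den(0) = 5/4.5 = 1.111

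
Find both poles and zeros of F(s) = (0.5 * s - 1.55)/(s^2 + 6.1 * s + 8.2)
Set denominator = 0: s^2 + 6.1*s + 8.2 = (s + 4.1)(s + 2) = 0 → Poles: -2, -4.1
Set numerator = 0: 0.5*s - 1.55 = 0 → Zeros: 3.1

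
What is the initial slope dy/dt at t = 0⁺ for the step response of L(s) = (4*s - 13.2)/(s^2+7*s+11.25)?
IVT: y'(0⁺) = lim_{s→∞} s²·Y(s) = lim_{s→∞} s·L(s).
deg(num) = 1, deg(den) = 2, relative degree = 1, so s·L(s) → (leading num)/(leading den) = 4/1 = 4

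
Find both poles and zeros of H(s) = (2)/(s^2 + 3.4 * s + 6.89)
Set denominator = 0: s^2 + 3.4*s + 6.89 = 0 → Poles: -1.7 + 2j, -1.7 - 2j
Numerator is a nonzero constant (2) → Zeros: none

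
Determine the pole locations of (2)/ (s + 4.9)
Set denominator = 0: s + 4.9 = 0 → Poles: -4.9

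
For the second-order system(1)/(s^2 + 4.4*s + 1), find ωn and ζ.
Standard form: ωn²/(s²+2ζωn·s+ωn²).
const=1=ωn² → ωn=1, s coeff=4.4=2ζωn → ζ=2.2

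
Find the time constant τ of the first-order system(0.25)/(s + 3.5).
First-order system: τ = -1/pole. Pole = -3.5. τ = -1/(-3.5) = 0.2857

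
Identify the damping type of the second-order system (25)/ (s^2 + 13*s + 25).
Standard form: ωn²/(s²+2ζωn·s+ωn²) gives ωn=5, ζ=1.3.
Overdamped (ζ = 1.3 > 1)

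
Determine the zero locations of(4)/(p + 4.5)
Numerator is a nonzero constant (4) → Zeros: none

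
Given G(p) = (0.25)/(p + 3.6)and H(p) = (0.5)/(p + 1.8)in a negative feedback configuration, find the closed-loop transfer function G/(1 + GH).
Closed-loop T = G/(1+GH).
Numerator: G_num * H_den = 0.25*p + 0.45.
Denominator: G_den * H_den + G_num * H_num = (p^2 + 5.4*p + 6.48) + (0.125) = p^2 + 5.4*p + 6.605.
T(p) = (0.25*p + 0.45)/(p^2 + 5.4*p + 6.605)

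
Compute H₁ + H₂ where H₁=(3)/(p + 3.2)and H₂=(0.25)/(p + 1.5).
Parallel: H = H₁ + H₂ = (n₁·d₂ + n₂·d₁)/(d₁·d₂).
n₁·d₂ = 3*p + 4.5. n₂·d₁ = 0.25*p + 0.8. Sum = 3.25*p + 5.3. d₁·d₂ = p^2 + 4.7*p + 4.8.
H(p) = (3.25*p + 5.3)/(p^2 + 4.7*p + 4.8)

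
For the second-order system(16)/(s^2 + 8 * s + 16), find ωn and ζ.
Standard form: ωn²/(s²+2ζωn·s+ωn²).
const=16=ωn² → ωn=4, s coeff=8=2ζωn → ζ=1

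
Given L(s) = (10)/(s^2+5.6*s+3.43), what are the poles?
Set denominator = 0: s^2 + 5.6*s + 3.43 = (s + 0.7)(s + 4.9) = 0 → Poles: -0.7, -4.9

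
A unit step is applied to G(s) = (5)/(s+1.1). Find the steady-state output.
FVT: lim_{t→∞} y(t) = lim_{s→0} s*Y(s) where Y(s) = G(s)/s.
= lim_{s→0} G(s) = G(0) = num(0)/den(0) = 5/1.1 = 4.545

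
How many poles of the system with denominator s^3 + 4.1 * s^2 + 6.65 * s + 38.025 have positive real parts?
s^3 + 4.1*s^2 + 6.65*s + 38.025 = (s + 4.5)(s^2 - 0.4*s + 8.45). Poles: -4.5, 0.2 + 2.9j, 0.2 - 2.9j. RHP poles (Re>0): 2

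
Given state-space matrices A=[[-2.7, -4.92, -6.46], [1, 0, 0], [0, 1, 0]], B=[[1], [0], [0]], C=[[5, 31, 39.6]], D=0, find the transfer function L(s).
L(s) = C(sI - A)⁻¹B + D.
Characteristic polynomial det(sI - A) = s^3 + 2.7*s^2 + 4.92*s + 6.46.
Numerator from C·adj(sI-A)·B + D·det(sI-A) = 5*s^2 + 31*s + 39.6.
L(s) = (5*s^2 + 31*s + 39.6)/(s^3 + 2.7*s^2 + 4.92*s + 6.46)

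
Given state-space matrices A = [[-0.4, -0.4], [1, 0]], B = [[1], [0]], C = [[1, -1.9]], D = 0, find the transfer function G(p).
G(p) = C(pI - A)⁻¹B + D.
Characteristic polynomial det(pI - A) = p^2 + 0.4*p + 0.4.
Numerator from C·adj(pI-A)·B + D·det(pI-A) = p - 1.9.
G(p) = (p - 1.9)/(p^2 + 0.4*p + 0.4)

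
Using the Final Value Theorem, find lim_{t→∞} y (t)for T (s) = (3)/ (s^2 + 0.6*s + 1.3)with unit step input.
FVT: lim_{t→∞} y(t) = lim_{s→0} s*Y(s) where Y(s) = T(s)/s.
= lim_{s→0} T(s) = T(0) = num(0)/den(0) = 3/1.3 = 2.308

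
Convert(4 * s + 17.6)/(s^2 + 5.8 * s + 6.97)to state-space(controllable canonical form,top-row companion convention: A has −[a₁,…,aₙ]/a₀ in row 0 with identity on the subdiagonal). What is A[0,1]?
Reachable canonical form for den = s^2 + 5.8*s + 6.97: top row of A = -[a₁,a₂,...,aₙ]/a₀, ones on the subdiagonal, zeros elsewhere.
A = [[-5.8, -6.97], [1, 0]].
A[0,1] = -6.97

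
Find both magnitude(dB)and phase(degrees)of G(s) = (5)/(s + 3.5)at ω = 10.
Substitute s = j*10: G(j10) = 0.155902 - 0.445434j.
|G| = 20*log₁₀(sqrt(Re²+Im²)) = -6.52 dB.
∠G = atan2(Im, Re) = -70.71°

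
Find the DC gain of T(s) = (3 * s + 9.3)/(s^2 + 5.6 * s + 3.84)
DC gain = T(0) = num(0)/den(0) = 9.3/3.84 = 2.422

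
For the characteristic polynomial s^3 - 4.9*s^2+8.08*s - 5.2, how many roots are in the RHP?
s^3 - 4.9*s^2 + 8.08*s - 5.2 = (s - 2.5)(s^2 - 2.4*s + 2.08). Poles: 1.2 + 0.8j, 1.2 - 0.8j, 2.5. RHP poles (Re>0): 3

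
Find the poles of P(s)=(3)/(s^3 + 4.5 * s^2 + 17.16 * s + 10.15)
Set denominator = 0: s^3 + 4.5*s^2 + 17.16*s + 10.15 = (s + 0.7)(s^2 + 3.8*s + 14.5) = 0 → Poles: -0.7, -1.9 + 3.3j, -1.9 - 3.3j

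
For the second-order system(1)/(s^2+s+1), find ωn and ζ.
Standard form: ωn²/(s²+2ζωn·s+ωn²).
const=1=ωn² → ωn=1, s coeff=1=2ζωn → ζ=0.5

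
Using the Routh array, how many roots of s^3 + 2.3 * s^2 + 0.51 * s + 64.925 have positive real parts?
Routh array:
s^3: [1, 0.51]; s^2: [2.3, 64.925]; s^1: [-27.7183]; s^0: [64.925]
First column: [1, 2.3, -27.7183, 64.925]. Sign changes = RHP roots = 2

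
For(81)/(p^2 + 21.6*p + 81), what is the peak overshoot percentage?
Standard form: ωn²/(p²+2ζωn·p+ωn²) → ωn = 9, ζ = 1.2.
ζ ≥ 1, so the response is non-oscillatory: peak overshoot = 0%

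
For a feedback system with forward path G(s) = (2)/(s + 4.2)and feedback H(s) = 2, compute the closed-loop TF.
Closed-loop T = G/(1+GH).
Numerator: G_num * H_den = 2.
Denominator: G_den * H_den + G_num * H_num = (s + 4.2) + (4) = s + 8.2.
T(s) = (2)/(s + 8.2)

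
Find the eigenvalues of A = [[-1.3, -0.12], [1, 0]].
Eigenvalues solve det(λI - A) = 0.
Characteristic polynomial: λ^2 + 1.3*λ + 0.12 = 0.
Factor: (λ + 1.2)(λ + 0.1) = 0.
Roots: -0.1, -1.2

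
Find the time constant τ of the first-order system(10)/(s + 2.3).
First-order system: τ = -1/pole. Pole = -2.3. τ = -1/(-2.3) = 0.4348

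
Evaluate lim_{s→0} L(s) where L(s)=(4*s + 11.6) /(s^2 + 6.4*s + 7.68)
DC gain = L(0) = num(0)/den(0) = 11.6/7.68 = 1.51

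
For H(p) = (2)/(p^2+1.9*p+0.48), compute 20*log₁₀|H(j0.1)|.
Substitute p = j*0.1: H(j0.1) = 3.65759 - 1.4786j.
|H(j0.1)| = sqrt(Re² + Im²) = 3.945.
20*log₁₀(3.945) = 11.92 dB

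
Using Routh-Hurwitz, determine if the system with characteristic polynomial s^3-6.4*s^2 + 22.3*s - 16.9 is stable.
Routh array:
s^3: [1, 22.3]; s^2: [-6.4, -16.9]; s^1: [19.6594]; s^0: [-16.9]
First column: [1, -6.4, 19.6594, -16.9]. Sign changes = 3.
No, unstable (3 RHP root(s))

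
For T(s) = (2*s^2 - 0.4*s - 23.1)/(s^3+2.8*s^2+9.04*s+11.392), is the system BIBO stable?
Denominator: s^3 + 2.8*s^2 + 9.04*s + 11.392 = (s + 1.6)(s^2 + 1.2*s + 7.12). Poles: -0.6 + 2.6j, -0.6 - 2.6j, -1.6. All Re(p)<0: Yes (stable)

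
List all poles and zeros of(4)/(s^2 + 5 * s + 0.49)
Set denominator = 0: s^2 + 5*s + 0.49 = (s + 0.1)(s + 4.9) = 0 → Poles: -0.1, -4.9
Numerator is a nonzero constant (4) → Zeros: none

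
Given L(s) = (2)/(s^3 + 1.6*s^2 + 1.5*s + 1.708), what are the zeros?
Numerator is a nonzero constant (2) → Zeros: none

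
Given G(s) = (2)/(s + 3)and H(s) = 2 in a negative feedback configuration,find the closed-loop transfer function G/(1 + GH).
Closed-loop T = G/(1+GH).
Numerator: G_num * H_den = 2.
Denominator: G_den * H_den + G_num * H_num = (s + 3) + (4) = s + 7.
T(s) = (2)/(s + 7)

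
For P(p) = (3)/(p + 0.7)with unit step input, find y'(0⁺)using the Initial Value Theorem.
IVT: y'(0⁺) = lim_{p→∞} p²·Y(p) = lim_{p→∞} p·P(p).
deg(num) = 0, deg(den) = 1, relative degree = 1, so p·P(p) → (leading num)/(leading den) = 3/1 = 3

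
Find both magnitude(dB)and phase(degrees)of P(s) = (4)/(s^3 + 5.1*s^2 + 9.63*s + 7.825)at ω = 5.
Substitute s = j*5: P(j5) = -0.0236652 + 0.0151967j.
|P| = 20*log₁₀(sqrt(Re²+Im²)) = -31.02 dB.
∠P = atan2(Im, Re) = 147.29° (principal value).
Summing the individual angle contributions Σ∠(j5 − zᵢ) − Σ∠(j5 − pₖ) over the 0 zero(s) and 3 pole(s), each followed continuously from ω = 0 (DC phase referenced to (−180°, 180°]), gives -212.71°, i.e. the principal value - 360°. Continuous Bode phase = -212.71°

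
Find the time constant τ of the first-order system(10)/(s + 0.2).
First-order system: τ = -1/pole. Pole = -0.2. τ = -1/(-0.2) = 5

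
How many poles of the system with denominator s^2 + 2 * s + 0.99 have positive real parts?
s^2 + 2*s + 0.99 = (s + 1.1)(s + 0.9). Poles: -0.9, -1.1. RHP poles (Re>0): 0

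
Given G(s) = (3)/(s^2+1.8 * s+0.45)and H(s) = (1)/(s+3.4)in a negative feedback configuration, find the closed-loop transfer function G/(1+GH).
Closed-loop T = G/(1+GH).
Numerator: G_num * H_den = 3*s + 10.2.
Denominator: G_den * H_den + G_num * H_num = (s^3 + 5.2*s^2 + 6.57*s + 1.53) + (3) = s^3 + 5.2*s^2 + 6.57*s + 4.53.
T(s) = (3*s + 10.2)/(s^3 + 5.2*s^2 + 6.57*s + 4.53)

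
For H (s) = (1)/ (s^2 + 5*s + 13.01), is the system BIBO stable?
Denominator: s^2 + 5*s + 13.01. Poles: -2.5 + 2.6j, -2.5 - 2.6j. All Re(p)<0: Yes (stable)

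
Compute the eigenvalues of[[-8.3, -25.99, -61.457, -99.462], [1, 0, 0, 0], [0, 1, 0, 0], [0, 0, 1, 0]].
Eigenvalues solve det(λI - A) = 0.
Characteristic polynomial: λ^4 + 8.3*λ^3 + 25.99*λ^2 + 61.457*λ + 99.462 = 0.
Factor: (λ + 3.3)(λ + 4.4)(λ^2 + 0.6*λ + 6.85) = 0.
Roots: -0.3 + 2.6j, -0.3 - 2.6j, -3.3, -4.4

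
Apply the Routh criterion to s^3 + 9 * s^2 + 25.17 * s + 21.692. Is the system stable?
Routh array:
s^3: [1, 25.17]; s^2: [9, 21.692]; s^1: [22.7598]; s^0: [21.692]
First column: [1, 9, 22.7598, 21.692]. Sign changes = 0.
Yes, stable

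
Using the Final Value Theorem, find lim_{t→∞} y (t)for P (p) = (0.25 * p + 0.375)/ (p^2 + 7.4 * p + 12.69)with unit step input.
FVT: lim_{t→∞} y(t) = lim_{p→0} p*Y(p) where Y(p) = P(p)/p.
= lim_{p→0} P(p) = P(0) = num(0)/den(0) = 0.375/12.69 = 0.02955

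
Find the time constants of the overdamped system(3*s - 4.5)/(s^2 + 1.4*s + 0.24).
Overdamped: real poles at -1.2, -0.2. τ = -1/pole → τ₁ = 0.8333, τ₂ = 5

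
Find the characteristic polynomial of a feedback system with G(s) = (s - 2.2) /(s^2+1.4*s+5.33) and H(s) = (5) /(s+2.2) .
Characteristic poly = G_den * H_den + G_num * H_num = (s^3 + 3.6*s^2 + 8.41*s + 11.726) + (5*s - 11) = s^3 + 3.6*s^2 + 13.41*s + 0.726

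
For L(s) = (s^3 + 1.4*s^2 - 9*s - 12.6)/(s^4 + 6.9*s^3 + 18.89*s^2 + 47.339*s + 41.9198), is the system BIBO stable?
Denominator: s^4 + 6.9*s^3 + 18.89*s^2 + 47.339*s + 41.9198 = (s + 4.6)(s + 1.3)(s^2 + s + 7.01). Poles: -0.5 + 2.6j, -0.5 - 2.6j, -1.3, -4.6. All Re(p)<0: Yes (stable)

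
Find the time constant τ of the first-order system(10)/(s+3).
First-order system: τ = -1/pole. Pole = -3. τ = -1/(-3) = 0.3333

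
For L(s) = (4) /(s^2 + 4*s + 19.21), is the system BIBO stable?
Denominator: s^2 + 4*s + 19.21. Poles: -2 + 3.9j, -2 - 3.9j. All Re(p)<0: Yes (stable)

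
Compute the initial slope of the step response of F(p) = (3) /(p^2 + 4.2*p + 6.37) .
IVT: y'(0⁺) = lim_{p→∞} p²·Y(p) = lim_{p→∞} p·F(p).
deg(num) = 0, deg(den) = 2, relative degree = 2 ≥ 2, so p·F(p) → 0. Initial slope = 0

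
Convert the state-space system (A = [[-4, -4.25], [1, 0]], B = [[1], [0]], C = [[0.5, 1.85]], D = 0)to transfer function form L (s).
L(s) = C(sI - A)⁻¹B + D.
Characteristic polynomial det(sI - A) = s^2 + 4*s + 4.25.
Numerator from C·adj(sI-A)·B + D·det(sI-A) = 0.5*s + 1.85.
L(s) = (0.5*s + 1.85)/(s^2 + 4*s + 4.25)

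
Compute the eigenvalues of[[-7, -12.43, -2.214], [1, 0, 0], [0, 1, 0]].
Eigenvalues solve det(λI - A) = 0.
Characteristic polynomial: λ^3 + 7*λ^2 + 12.43*λ + 2.214 = 0.
Factor: (λ + 4.1)(λ + 0.2)(λ + 2.7) = 0.
Roots: -0.2, -2.7, -4.1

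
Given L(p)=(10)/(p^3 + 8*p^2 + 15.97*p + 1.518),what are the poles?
Set denominator = 0: p^3 + 8*p^2 + 15.97*p + 1.518 = (p + 0.1)(p + 4.6)(p + 3.3) = 0 → Poles: -0.1, -3.3, -4.6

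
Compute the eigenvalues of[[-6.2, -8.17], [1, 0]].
Eigenvalues solve det(λI - A) = 0.
Characteristic polynomial: λ^2 + 6.2*λ + 8.17 = 0.
Factor: (λ + 1.9)(λ + 4.3) = 0.
Roots: -1.9, -4.3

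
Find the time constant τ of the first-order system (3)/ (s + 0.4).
First-order system: τ = -1/pole. Pole = -0.4. τ = -1/(-0.4) = 2.5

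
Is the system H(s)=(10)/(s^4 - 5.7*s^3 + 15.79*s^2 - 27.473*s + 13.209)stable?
Denominator: s^4 - 5.7*s^3 + 15.79*s^2 - 27.473*s + 13.209 = (s - 0.7)(s - 3)(s^2 - 2*s + 6.29). Poles: 0.7, 1 + 2.3j, 1 - 2.3j, 3. All Re(p)<0: No (unstable)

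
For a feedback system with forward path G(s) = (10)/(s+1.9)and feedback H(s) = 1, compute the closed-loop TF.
Closed-loop T = G/(1+GH).
Numerator: G_num * H_den = 10.
Denominator: G_den * H_den + G_num * H_num = (s + 1.9) + (10) = s + 11.9.
T(s) = (10)/(s + 11.9)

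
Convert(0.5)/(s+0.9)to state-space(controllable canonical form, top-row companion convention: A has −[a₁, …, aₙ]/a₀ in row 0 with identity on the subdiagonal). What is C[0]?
Reachable canonical form: C = numerator coefficients (right-aligned, zero-padded to length n).
num = 0.5, C = [[0.5]].
C[0] = 0.5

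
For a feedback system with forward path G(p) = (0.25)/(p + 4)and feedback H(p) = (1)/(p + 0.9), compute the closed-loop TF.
Closed-loop T = G/(1+GH).
Numerator: G_num * H_den = 0.25*p + 0.225.
Denominator: G_den * H_den + G_num * H_num = (p^2 + 4.9*p + 3.6) + (0.25) = p^2 + 4.9*p + 3.85.
T(p) = (0.25*p + 0.225)/(p^2 + 4.9*p + 3.85)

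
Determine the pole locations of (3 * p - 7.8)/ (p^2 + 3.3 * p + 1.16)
Set denominator = 0: p^2 + 3.3*p + 1.16 = (p + 0.4)(p + 2.9) = 0 → Poles: -0.4, -2.9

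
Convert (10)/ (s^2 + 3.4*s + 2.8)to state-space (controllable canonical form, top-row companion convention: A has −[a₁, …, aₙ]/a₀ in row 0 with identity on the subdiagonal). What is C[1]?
Reachable canonical form: C = numerator coefficients (right-aligned, zero-padded to length n).
num = 10, C = [[0, 10]].
C[1] = 10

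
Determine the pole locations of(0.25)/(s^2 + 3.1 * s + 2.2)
Set denominator = 0: s^2 + 3.1*s + 2.2 = (s + 2)(s + 1.1) = 0 → Poles: -1.1, -2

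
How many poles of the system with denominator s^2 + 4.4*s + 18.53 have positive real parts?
Poles: -2.2 + 3.7j, -2.2 - 3.7j. RHP poles (Re>0): 0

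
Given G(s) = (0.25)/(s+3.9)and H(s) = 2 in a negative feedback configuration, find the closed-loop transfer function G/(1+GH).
Closed-loop T = G/(1+GH).
Numerator: G_num * H_den = 0.25.
Denominator: G_den * H_den + G_num * H_num = (s + 3.9) + (0.5) = s + 4.4.
T(s) = (0.25)/(s + 4.4)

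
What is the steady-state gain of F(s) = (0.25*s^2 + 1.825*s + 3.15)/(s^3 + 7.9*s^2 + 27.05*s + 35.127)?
DC gain = F(0) = num(0)/den(0) = 3.15/35.127 = 0.08967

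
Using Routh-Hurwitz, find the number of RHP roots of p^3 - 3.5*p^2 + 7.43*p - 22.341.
Routh array:
p^3: [1, 7.43]; p^2: [-3.5, -22.341]; p^1: [1.04686]; p^0: [-22.341]
First column: [1, -3.5, 1.04686, -22.341]. Sign changes = RHP roots = 3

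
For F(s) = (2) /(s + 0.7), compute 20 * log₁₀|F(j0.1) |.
Substitute s = j*0.1: F(j0.1) = 2.8 - 0.4j.
|F(j0.1)| = sqrt(Re² + Im²) = 2.828.
20*log₁₀(2.828) = 9.03 dB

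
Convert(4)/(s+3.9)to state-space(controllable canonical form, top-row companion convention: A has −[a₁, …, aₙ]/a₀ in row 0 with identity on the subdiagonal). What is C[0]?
Reachable canonical form: C = numerator coefficients (right-aligned, zero-padded to length n).
num = 4, C = [[4]].
C[0] = 4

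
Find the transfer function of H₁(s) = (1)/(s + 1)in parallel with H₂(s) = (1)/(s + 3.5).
Parallel: H = H₁ + H₂ = (n₁·d₂ + n₂·d₁)/(d₁·d₂).
n₁·d₂ = s + 3.5. n₂·d₁ = s + 1. Sum = 2*s + 4.5. d₁·d₂ = s^2 + 4.5*s + 3.5.
H(s) = (2*s + 4.5)/(s^2 + 4.5*s + 3.5)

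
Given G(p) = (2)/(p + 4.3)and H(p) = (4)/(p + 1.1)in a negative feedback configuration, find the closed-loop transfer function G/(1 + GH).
Closed-loop T = G/(1+GH).
Numerator: G_num * H_den = 2*p + 2.2.
Denominator: G_den * H_den + G_num * H_num = (p^2 + 5.4*p + 4.73) + (8) = p^2 + 5.4*p + 12.73.
T(p) = (2*p + 2.2)/(p^2 + 5.4*p + 12.73)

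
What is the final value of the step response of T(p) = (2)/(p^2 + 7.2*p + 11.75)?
FVT: lim_{t→∞} y(t) = lim_{p→0} p*Y(p) where Y(p) = T(p)/p.
= lim_{p→0} T(p) = T(0) = num(0)/den(0) = 2/11.75 = 0.1702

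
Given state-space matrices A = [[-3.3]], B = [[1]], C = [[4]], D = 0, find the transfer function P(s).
P(s) = C(sI - A)⁻¹B + D.
Characteristic polynomial det(sI - A) = s + 3.3.
Numerator from C·adj(sI-A)·B + D·det(sI-A) = 4.
P(s) = (4)/(s + 3.3)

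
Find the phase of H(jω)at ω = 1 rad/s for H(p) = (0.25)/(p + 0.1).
Substitute p = j*1: H(j1) = 0.0247525 - 0.247525j.
∠H(j1) = atan2(Im, Re) = atan2(-0.247525, 0.0247525) = -84.29°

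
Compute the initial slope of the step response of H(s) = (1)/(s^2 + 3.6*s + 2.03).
IVT: y'(0⁺) = lim_{s→∞} s²·Y(s) = lim_{s→∞} s·H(s).
deg(num) = 0, deg(den) = 2, relative degree = 2 ≥ 2, so s·H(s) → 0. Initial slope = 0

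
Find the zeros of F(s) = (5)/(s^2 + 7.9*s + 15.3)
Numerator is a nonzero constant (5) → Zeros: none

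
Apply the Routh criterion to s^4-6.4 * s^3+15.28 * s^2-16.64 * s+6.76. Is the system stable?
Routh array:
s^4: [1, 15.28, 6.76]; s^3: [-6.4, -16.64]; s^2: [12.68, 6.76]; s^1: [-13.228]; s^0: [6.76]
First column: [1, -6.4, 12.68, -13.228, 6.76]. Sign changes = 4.
No, unstable (4 RHP root(s))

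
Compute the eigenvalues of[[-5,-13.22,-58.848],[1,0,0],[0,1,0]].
Eigenvalues solve det(λI - A) = 0.
Characteristic polynomial: λ^3 + 5*λ^2 + 13.22*λ + 58.848 = 0.
Factor: (λ + 4.8)(λ^2 + 0.2*λ + 12.26) = 0.
Roots: -0.1 + 3.5j, -0.1 - 3.5j, -4.8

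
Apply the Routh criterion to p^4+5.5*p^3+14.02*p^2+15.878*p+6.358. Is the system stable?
Routh array:
p^4: [1, 14.02, 6.358]; p^3: [5.5, 15.878]; p^2: [11.1331, 6.358]; p^1: [12.737]; p^0: [6.358]
First column: [1, 5.5, 11.1331, 12.737, 6.358]. Sign changes = 0.
Yes, stable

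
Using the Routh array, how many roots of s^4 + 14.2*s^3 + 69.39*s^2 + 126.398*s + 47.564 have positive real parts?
Routh array:
s^4: [1, 69.39, 47.564]; s^3: [14.2, 126.398]; s^2: [60.4887, 47.564]; s^1: [115.232]; s^0: [47.564]
First column: [1, 14.2, 60.4887, 115.232, 47.564]. Sign changes = RHP roots = 0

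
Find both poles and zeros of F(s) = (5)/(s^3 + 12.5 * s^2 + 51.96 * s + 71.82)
Set denominator = 0: s^3 + 12.5*s^2 + 51.96*s + 71.82 = (s + 4.2)(s + 3.8)(s + 4.5) = 0 → Poles: -3.8, -4.2, -4.5
Numerator is a nonzero constant (5) → Zeros: none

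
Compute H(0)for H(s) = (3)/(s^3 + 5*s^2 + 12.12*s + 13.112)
DC gain = H(0) = num(0)/den(0) = 3/13.112 = 0.2288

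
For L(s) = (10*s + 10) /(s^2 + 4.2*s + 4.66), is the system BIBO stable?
Denominator: s^2 + 4.2*s + 4.66. Poles: -2.1 + 0.5j, -2.1 - 0.5j. All Re(p)<0: Yes (stable)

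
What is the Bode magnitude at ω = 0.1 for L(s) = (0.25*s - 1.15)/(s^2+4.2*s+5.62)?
Substitute s = j*0.1: L(j0.1) = -0.203517 + 0.0196929j.
|L(j0.1)| = sqrt(Re² + Im²) = 0.2045.
20*log₁₀(0.2045) = -13.79 dB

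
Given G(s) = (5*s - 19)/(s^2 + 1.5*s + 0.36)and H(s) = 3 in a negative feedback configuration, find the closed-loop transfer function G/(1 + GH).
Closed-loop T = G/(1+GH).
Numerator: G_num * H_den = 5*s - 19.
Denominator: G_den * H_den + G_num * H_num = (s^2 + 1.5*s + 0.36) + (15*s - 57) = s^2 + 16.5*s - 56.64.
T(s) = (5*s - 19)/(s^2 + 16.5*s - 56.64)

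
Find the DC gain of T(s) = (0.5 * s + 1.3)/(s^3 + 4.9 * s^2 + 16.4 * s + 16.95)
DC gain = T(0) = num(0)/den(0) = 1.3/16.95 = 0.0767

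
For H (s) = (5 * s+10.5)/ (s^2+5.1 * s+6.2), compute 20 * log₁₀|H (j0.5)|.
Substitute s = j*0.5: H(j0.5) = 1.643 - 0.283976j.
|H(j0.5)| = sqrt(Re² + Im²) = 1.667.
20*log₁₀(1.667) = 4.44 dB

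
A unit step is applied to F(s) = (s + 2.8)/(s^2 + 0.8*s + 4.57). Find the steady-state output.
FVT: lim_{t→∞} y(t) = lim_{s→0} s*Y(s) where Y(s) = F(s)/s.
= lim_{s→0} F(s) = F(0) = num(0)/den(0) = 2.8/4.57 = 0.6127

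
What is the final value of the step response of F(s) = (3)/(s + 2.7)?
FVT: lim_{t→∞} y(t) = lim_{s→0} s*Y(s) where Y(s) = F(s)/s.
= lim_{s→0} F(s) = F(0) = num(0)/den(0) = 3/2.7 = 1.111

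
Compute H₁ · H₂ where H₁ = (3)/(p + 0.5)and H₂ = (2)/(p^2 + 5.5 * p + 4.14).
Series: H = H₁ · H₂ = (n₁·n₂)/(d₁·d₂).
Num: n₁·n₂ = 6. Den: d₁·d₂ = p^3 + 6*p^2 + 6.89*p + 2.07.
H(p) = (6)/(p^3 + 6*p^2 + 6.89*p + 2.07)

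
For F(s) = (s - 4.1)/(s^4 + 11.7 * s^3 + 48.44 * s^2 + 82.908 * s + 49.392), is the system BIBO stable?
Denominator: s^4 + 11.7*s^3 + 48.44*s^2 + 82.908*s + 49.392 = (s + 1.4)(s + 2.1)(s + 4.2)(s + 4). Poles: -1.4, -2.1, -4, -4.2. All Re(p)<0: Yes (stable)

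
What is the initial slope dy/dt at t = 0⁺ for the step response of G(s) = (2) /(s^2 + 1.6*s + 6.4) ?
IVT: y'(0⁺) = lim_{s→∞} s²·Y(s) = lim_{s→∞} s·G(s).
deg(num) = 0, deg(den) = 2, relative degree = 2 ≥ 2, so s·G(s) → 0. Initial slope = 0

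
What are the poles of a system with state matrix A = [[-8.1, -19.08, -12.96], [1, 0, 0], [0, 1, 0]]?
Eigenvalues solve det(λI - A) = 0.
Characteristic polynomial: λ^3 + 8.1*λ^2 + 19.08*λ + 12.96 = 0.
Factor: (λ + 2.4)(λ + 1.2)(λ + 4.5) = 0.
Roots: -1.2, -2.4, -4.5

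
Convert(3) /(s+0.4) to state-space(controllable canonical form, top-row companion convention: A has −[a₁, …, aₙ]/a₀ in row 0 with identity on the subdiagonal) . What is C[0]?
Reachable canonical form: C = numerator coefficients (right-aligned, zero-padded to length n).
num = 3, C = [[3]].
C[0] = 3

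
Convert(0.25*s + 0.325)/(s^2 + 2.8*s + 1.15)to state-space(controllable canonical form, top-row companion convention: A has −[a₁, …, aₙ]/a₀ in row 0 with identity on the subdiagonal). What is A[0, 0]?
Reachable canonical form for den = s^2 + 2.8*s + 1.15: top row of A = -[a₁,a₂,...,aₙ]/a₀, ones on the subdiagonal, zeros elsewhere.
A = [[-2.8, -1.15], [1, 0]].
A[0,0] = -2.8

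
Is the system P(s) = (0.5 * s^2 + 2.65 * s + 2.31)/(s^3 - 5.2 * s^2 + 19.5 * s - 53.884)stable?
Denominator: s^3 - 5.2*s^2 + 19.5*s - 53.884 = (s - 3.8)(s^2 - 1.4*s + 14.18). Poles: 0.7 + 3.7j, 0.7 - 3.7j, 3.8. All Re(p)<0: No (unstable)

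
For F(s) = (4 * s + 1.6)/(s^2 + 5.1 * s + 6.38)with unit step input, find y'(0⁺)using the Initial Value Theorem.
IVT: y'(0⁺) = lim_{s→∞} s²·Y(s) = lim_{s→∞} s·F(s).
deg(num) = 1, deg(den) = 2, relative degree = 1, so s·F(s) → (leading num)/(leading den) = 4/1 = 4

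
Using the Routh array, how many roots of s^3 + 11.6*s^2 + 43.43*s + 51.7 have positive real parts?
Routh array:
s^3: [1, 43.43]; s^2: [11.6, 51.7]; s^1: [38.9731]; s^0: [51.7]
First column: [1, 11.6, 38.9731, 51.7]. Sign changes = RHP roots = 0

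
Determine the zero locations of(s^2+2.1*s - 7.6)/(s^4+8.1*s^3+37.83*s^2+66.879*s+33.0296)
Set numerator = 0: s^2 + 2.1*s - 7.6 = (s - 1.9)(s + 4) = 0 → Zeros: -4, 1.9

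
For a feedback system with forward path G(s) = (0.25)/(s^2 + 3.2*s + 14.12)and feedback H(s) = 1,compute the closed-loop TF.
Closed-loop T = G/(1+GH).
Numerator: G_num * H_den = 0.25.
Denominator: G_den * H_den + G_num * H_num = (s^2 + 3.2*s + 14.12) + (0.25) = s^2 + 3.2*s + 14.37.
T(s) = (0.25)/(s^2 + 3.2*s + 14.37)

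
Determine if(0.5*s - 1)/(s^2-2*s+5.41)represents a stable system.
Denominator: s^2 - 2*s + 5.41. Poles: 1 + 2.1j, 1 - 2.1j. All Re(p)<0: No (unstable)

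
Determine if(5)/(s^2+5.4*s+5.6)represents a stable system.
Denominator: s^2 + 5.4*s + 5.6 = (s + 4)(s + 1.4). Poles: -1.4, -4. All Re(p)<0: Yes (stable)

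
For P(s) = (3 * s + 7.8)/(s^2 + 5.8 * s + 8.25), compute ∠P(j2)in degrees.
Substitute s = j*2: P(j2) = 0.67323 - 0.425756j.
∠P(j2) = atan2(Im, Re) = atan2(-0.425756, 0.67323) = -32.31°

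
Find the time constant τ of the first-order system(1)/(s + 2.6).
First-order system: τ = -1/pole. Pole = -2.6. τ = -1/(-2.6) = 0.3846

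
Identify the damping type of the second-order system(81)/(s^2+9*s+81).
Standard form: ωn²/(s²+2ζωn·s+ωn²) gives ωn=9, ζ=0.5.
Underdamped (ζ = 0.5 < 1)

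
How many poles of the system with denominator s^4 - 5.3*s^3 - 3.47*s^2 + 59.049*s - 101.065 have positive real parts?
s^4 - 5.3*s^3 - 3.47*s^2 + 59.049*s - 101.065 = (s + 3.4)(s - 4.1)(s^2 - 4.6*s + 7.25). Poles: -3.4, 2.3 + 1.4j, 2.3 - 1.4j, 4.1. RHP poles (Re>0): 3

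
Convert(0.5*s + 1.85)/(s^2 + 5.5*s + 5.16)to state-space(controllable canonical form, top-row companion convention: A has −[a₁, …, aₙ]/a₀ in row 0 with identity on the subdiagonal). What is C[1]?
Reachable canonical form: C = numerator coefficients (right-aligned, zero-padded to length n).
num = 0.5*s + 1.85, C = [[0.5, 1.85]].
C[1] = 1.85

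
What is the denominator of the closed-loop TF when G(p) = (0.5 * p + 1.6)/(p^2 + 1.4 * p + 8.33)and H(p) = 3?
Characteristic poly = G_den * H_den + G_num * H_num = (p^2 + 1.4*p + 8.33) + (1.5*p + 4.8) = p^2 + 2.9*p + 13.13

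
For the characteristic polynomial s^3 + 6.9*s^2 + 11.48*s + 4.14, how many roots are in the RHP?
s^3 + 6.9*s^2 + 11.48*s + 4.14 = (s + 4.6)(s + 0.5)(s + 1.8). Poles: -0.5, -1.8, -4.6. RHP poles (Re>0): 0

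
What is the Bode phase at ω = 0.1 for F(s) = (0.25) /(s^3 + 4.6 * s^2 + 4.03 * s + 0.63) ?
Substitute s = j*0.1: F(j0.1) = 0.290455 - 0.199936j.
∠F(j0.1) = atan2(Im, Re) = atan2(-0.199936, 0.290455) = -34.54°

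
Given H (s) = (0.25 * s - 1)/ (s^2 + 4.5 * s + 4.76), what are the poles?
Set denominator = 0: s^2 + 4.5*s + 4.76 = (s + 2.8)(s + 1.7) = 0 → Poles: -1.7, -2.8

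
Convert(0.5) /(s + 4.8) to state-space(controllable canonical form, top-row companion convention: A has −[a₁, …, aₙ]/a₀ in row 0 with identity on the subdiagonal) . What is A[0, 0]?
Reachable canonical form for den = s + 4.8: top row of A = -[a₁,a₂,...,aₙ]/a₀, ones on the subdiagonal, zeros elsewhere.
A = [[-4.8]].
A[0,0] = -4.8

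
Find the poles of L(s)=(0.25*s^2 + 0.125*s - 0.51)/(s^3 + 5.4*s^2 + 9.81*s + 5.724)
Set denominator = 0: s^3 + 5.4*s^2 + 9.81*s + 5.724 = (s + 1.2)(s^2 + 4.2*s + 4.77) = 0 → Poles: -1.2, -2.1 + 0.6j, -2.1 - 0.6j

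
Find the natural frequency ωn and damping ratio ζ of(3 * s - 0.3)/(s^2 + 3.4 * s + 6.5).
Underdamped: complex pole -1.7 + 1.9j. ωn = |pole| = 2.55, ζ = -Re(pole)/ωn = 0.6668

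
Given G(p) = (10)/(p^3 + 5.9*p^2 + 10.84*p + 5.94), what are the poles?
Set denominator = 0: p^3 + 5.9*p^2 + 10.84*p + 5.94 = (p + 2.2)(p + 1)(p + 2.7) = 0 → Poles: -1, -2.2, -2.7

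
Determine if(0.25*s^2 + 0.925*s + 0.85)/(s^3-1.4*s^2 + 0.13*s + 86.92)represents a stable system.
Denominator: s^3 - 1.4*s^2 + 0.13*s + 86.92 = (s + 4)(s^2 - 5.4*s + 21.73). Poles: -4, 2.7 + 3.8j, 2.7 - 3.8j. All Re(p)<0: No (unstable)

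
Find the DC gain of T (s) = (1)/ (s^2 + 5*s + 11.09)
DC gain = T(0) = num(0)/den(0) = 1/11.09 = 0.09017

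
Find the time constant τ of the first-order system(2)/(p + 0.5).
First-order system: τ = -1/pole. Pole = -0.5. τ = -1/(-0.5) = 2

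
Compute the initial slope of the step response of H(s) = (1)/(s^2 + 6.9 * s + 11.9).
IVT: y'(0⁺) = lim_{s→∞} s²·Y(s) = lim_{s→∞} s·H(s).
deg(num) = 0, deg(den) = 2, relative degree = 2 ≥ 2, so s·H(s) → 0. Initial slope = 0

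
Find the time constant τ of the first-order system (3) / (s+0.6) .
First-order system: τ = -1/pole. Pole = -0.6. τ = -1/(-0.6) = 1.667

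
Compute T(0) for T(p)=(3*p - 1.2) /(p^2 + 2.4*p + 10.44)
DC gain = T(0) = num(0)/den(0) = -1.2/10.44 = -0.1149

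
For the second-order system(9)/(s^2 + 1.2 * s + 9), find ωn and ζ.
Standard form: ωn²/(s²+2ζωn·s+ωn²).
const=9=ωn² → ωn=3, s coeff=1.2=2ζωn → ζ=0.2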